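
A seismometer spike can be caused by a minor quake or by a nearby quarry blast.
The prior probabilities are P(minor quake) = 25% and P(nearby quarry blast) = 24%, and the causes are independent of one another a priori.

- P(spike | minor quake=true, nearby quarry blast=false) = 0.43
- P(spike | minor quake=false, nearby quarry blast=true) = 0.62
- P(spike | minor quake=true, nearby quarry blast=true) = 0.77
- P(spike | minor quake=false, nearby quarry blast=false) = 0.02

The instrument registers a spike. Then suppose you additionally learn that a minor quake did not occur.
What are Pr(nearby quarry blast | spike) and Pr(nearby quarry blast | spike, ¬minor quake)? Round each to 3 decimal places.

Pr(nearby quarry blast | spike) ≈ 0.629; Pr(nearby quarry blast | spike, ¬minor quake) ≈ 0.907

P(spike) = 0.02×0.75×0.76 + 0.62×0.75×0.24 + 0.43×0.25×0.76 + 0.77×0.25×0.24 = 0.011400 + 0.111600 + 0.081700 + 0.046200 = 0.250900
Restricting to configurations with nearby quarry blast present: 0.111600 + 0.046200 = 0.157800.
So P(nearby quarry blast | spike) = 0.157800/0.250900 ≈ 0.629.

With the extra evidence:
P(spike | ¬minor quake) = 0.02·0.76 + 0.62·0.24 = 0.015200 + 0.148800 = 0.164000
Of this, 0.148800 comes from 0.62·0.24 (the nearby quarry blast=true cases).
Hence the posterior is 0.148800/0.164000 ≈ 0.907.
Ruling out minor quake raises the posterior on nearby quarry blast — the flip side of explaining away.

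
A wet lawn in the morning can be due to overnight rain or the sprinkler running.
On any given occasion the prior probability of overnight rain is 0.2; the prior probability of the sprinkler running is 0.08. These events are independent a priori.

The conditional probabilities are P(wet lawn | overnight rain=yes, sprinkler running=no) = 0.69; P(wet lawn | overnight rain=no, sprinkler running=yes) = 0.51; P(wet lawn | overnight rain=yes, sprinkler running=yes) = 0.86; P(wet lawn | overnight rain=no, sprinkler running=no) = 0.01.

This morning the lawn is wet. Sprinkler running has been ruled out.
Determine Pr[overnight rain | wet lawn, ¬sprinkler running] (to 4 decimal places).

Enumerate both values of overnight rain and weight by the priors:
  P(wet lawn | ¬sprinkler running) = 0.01·0.8 + 0.69·0.2
        = 0.008000 + 0.138000 = 0.146000
Configurations with overnight rain contribute 0.138000, so
  P(overnight rain | wet lawn, ¬sprinkler running) = 0.138000 / 0.146000 ≈ 0.9452

Pr[overnight rain | wet lawn, ¬sprinkler running] ≈ 0.9452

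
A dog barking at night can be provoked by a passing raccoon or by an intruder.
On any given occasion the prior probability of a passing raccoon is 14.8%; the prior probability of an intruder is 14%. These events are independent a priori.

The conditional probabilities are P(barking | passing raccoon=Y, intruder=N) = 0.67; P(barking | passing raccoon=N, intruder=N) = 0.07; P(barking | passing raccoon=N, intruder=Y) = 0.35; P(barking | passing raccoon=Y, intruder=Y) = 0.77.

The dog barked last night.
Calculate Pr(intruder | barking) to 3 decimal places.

Pr(intruder | barking) ≈ 0.297

P(barking) = 0.07·0.852·0.86 + 0.35·0.852·0.14 + 0.67·0.148·0.86 + 0.77·0.148·0.14 = 0.051290 + 0.041748 + 0.085278 + 0.015954 = 0.194270
Of this, 0.057702 comes from 0.041748 + 0.015954 (the intruder=true cases).
P(intruder | barking) = 0.057702 / 0.194270 ≈ 0.297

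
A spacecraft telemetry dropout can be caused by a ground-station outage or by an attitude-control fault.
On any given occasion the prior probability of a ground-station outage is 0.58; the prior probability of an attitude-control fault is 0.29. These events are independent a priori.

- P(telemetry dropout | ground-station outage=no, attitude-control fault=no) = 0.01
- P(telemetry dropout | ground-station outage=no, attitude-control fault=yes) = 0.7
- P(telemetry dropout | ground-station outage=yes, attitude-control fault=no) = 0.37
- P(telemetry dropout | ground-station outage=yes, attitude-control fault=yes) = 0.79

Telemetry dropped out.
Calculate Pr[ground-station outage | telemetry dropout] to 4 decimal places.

P(telemetry dropout) = 0.01×0.42×0.71 + 0.7×0.42×0.29 + 0.37×0.58×0.71 + 0.79×0.58×0.29 = 0.002982 + 0.085260 + 0.152366 + 0.132878 = 0.373486
The ground-station outage-present share is 0.152366 + 0.132878 = 0.285244.
P(ground-station outage | telemetry dropout) = 0.285244 / 0.373486 ≈ 0.7637

Pr[ground-station outage | telemetry dropout] ≈ 0.7637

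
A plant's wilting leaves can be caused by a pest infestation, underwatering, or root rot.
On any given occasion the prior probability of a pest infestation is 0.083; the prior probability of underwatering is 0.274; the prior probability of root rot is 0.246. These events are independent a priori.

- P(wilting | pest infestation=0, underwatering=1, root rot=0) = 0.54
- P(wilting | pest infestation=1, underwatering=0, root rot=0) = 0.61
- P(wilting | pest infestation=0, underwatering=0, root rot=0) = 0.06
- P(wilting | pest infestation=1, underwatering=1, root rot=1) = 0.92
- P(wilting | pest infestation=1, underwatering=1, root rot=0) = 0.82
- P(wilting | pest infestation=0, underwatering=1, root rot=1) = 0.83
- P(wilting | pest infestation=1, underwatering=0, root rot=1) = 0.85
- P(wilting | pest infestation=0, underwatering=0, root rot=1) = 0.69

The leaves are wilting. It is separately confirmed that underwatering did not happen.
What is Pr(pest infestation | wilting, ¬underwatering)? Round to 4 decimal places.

By total probability over the 4 (pest infestation, root rot) configurations:
  P(wilting | ¬underwatering) = 0.06×0.917×0.754 + 0.69×0.917×0.246 + 0.61×0.083×0.754 + 0.85×0.083×0.246
        = 0.041485 + 0.155652 + 0.038175 + 0.017355 = 0.252667
The terms with pest infestation present sum to 0.055530, so
  P(pest infestation | wilting, ¬underwatering) = 0.055530 / 0.252667 ≈ 0.2198

Pr(pest infestation | wilting, ¬underwatering) ≈ 0.2198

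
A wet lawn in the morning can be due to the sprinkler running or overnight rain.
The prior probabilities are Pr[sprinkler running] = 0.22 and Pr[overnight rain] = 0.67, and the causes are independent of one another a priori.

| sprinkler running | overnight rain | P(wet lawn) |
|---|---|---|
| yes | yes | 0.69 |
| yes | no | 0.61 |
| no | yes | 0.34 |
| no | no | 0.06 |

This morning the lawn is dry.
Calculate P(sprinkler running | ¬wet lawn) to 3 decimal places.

P(sprinkler running | ¬wet lawn) ≈ 0.112

Enumerate the 4 (sprinkler running, overnight rain) configurations and weight by the priors:
  P(¬wet lawn) = 0.94*0.78*0.33 + 0.66*0.78*0.67 + 0.39*0.22*0.33 + 0.31*0.22*0.67
        = 0.241956 + 0.344916 + 0.028314 + 0.045694 = 0.660880
Configurations with sprinkler running contribute 0.074008, so
  P(sprinkler running | ¬wet lawn) = 0.074008 / 0.660880 ≈ 0.112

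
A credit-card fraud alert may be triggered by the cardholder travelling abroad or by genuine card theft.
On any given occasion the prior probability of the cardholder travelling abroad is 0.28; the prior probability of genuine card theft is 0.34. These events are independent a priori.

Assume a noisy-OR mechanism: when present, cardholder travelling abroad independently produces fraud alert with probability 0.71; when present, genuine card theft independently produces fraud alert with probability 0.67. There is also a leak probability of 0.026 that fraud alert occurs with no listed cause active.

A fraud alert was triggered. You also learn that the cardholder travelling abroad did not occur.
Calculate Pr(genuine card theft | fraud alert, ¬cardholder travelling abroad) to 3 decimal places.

Under noisy-OR, P(fraud alert | causes) = 1 − (1−0.026)·∏(1−qᵢ) over the active causes.
Enumerate both values of genuine card theft and weight by the priors:
  P(fraud alert | ¬cardholder travelling abroad) = 0.026×0.66 + 0.67858×0.34
        = 0.017160 + 0.230717 = 0.247877
The terms with genuine card theft present sum to 0.230717, so
  P(genuine card theft | fraud alert, ¬cardholder travelling abroad) = 0.230717 / 0.247877 ≈ 0.931

Pr(genuine card theft | fraud alert, ¬cardholder travelling abroad) ≈ 0.931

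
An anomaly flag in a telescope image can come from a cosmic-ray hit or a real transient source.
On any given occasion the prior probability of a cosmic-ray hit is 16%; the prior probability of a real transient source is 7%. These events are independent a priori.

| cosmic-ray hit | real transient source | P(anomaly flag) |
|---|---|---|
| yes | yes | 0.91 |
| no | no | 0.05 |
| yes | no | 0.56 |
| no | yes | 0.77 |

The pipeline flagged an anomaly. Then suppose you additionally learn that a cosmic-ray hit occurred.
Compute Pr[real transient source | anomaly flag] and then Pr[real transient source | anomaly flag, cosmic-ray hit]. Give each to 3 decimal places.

P(anomaly flag) = 0.05*0.84*0.93 + 0.77*0.84*0.07 + 0.56*0.16*0.93 + 0.91*0.16*0.07 = 0.039060 + 0.045276 + 0.083328 + 0.010192 = 0.177856
The real transient source-present share is 0.045276 + 0.010192 = 0.055468.
P(real transient source | anomaly flag) = 0.055468 / 0.177856 ≈ 0.312

Now condition on the additional information:
P(anomaly flag | cosmic-ray hit) = 0.56×0.93 + 0.91×0.07 = 0.520800 + 0.063700 = 0.584500
Restricting to configurations with real transient source present: 0.91×0.07 = 0.063700.
So P(real transient source | anomaly flag, cosmic-ray hit) = 0.063700/0.584500 ≈ 0.109.

Pr[real transient source | anomaly flag] ≈ 0.312; Pr[real transient source | anomaly flag, cosmic-ray hit] ≈ 0.109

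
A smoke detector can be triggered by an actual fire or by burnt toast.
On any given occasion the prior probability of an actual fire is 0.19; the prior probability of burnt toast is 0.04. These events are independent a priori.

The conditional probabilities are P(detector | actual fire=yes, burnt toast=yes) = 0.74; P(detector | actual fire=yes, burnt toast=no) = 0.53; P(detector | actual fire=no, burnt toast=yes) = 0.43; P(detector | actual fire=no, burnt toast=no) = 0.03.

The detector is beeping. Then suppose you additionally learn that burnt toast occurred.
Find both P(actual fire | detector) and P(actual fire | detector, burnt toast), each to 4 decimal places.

By total probability over the 4 (actual fire, burnt toast) configurations:
  P(detector) = 0.03*0.81*0.96 + 0.43*0.81*0.04 + 0.53*0.19*0.96 + 0.74*0.19*0.04
        = 0.023328 + 0.013932 + 0.096672 + 0.005624 = 0.139556
The terms with actual fire present sum to 0.102296, so
  P(actual fire | detector) = 0.102296 / 0.139556 ≈ 0.7330

Now condition on the additional information:
P(detector | burnt toast) = 0.43×0.81 + 0.74×0.19 = 0.348300 + 0.140600 = 0.488900
Of this, 0.140600 comes from 0.74×0.19 (the actual fire=true cases).
So P(actual fire | detector, burnt toast) = 0.140600/0.488900 ≈ 0.2876.

P(actual fire | detector) ≈ 0.7330; P(actual fire | detector, burnt toast) ≈ 0.2876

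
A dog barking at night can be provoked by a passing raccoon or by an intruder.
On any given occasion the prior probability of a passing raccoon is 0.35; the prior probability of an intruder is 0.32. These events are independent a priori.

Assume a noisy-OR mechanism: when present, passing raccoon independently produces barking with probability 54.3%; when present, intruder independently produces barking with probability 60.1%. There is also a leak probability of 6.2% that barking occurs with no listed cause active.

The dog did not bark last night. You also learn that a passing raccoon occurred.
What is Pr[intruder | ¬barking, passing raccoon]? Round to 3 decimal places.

Pr[intruder | ¬barking, passing raccoon] ≈ 0.158

Under noisy-OR, P(barking | causes) = 1 − (1−0.062)·∏(1−qᵢ) over the active causes.
P(¬barking | passing raccoon) = 0.428666·0.68 + 0.171038·0.32 = 0.291493 + 0.054732 = 0.346225
Of this, 0.054732 comes from 0.171038·0.32 (the intruder=true cases).
Hence the posterior is 0.054732/0.346225 ≈ 0.158.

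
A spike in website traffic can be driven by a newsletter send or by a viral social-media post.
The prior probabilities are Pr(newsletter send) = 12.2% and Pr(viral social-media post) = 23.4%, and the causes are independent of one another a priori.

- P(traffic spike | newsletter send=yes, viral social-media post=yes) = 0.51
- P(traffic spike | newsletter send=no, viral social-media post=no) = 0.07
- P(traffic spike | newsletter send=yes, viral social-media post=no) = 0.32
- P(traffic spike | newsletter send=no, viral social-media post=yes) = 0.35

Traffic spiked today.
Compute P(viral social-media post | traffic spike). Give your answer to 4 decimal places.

P(viral social-media post | traffic spike) ≈ 0.5290

Enumerate the 4 (newsletter send, viral social-media post) configurations and weight by the priors:
  P(traffic spike) = 0.07·0.878·0.766 + 0.35·0.878·0.234 + 0.32·0.122·0.766 + 0.51·0.122·0.234
        = 0.047078 + 0.071908 + 0.029905 + 0.014559 = 0.163450
The terms with viral social-media post present sum to 0.086467, so
  P(viral social-media post | traffic spike) = 0.086467 / 0.163450 ≈ 0.5290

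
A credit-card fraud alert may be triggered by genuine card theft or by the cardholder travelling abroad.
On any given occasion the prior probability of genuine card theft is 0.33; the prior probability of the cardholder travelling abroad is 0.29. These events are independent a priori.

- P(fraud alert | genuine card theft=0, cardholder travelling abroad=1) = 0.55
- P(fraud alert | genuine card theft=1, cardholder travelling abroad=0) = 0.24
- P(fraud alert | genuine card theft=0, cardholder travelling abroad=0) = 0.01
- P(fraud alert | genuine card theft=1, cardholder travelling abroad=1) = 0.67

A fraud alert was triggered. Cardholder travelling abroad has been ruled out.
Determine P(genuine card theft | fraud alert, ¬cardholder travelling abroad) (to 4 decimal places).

P(fraud alert | ¬cardholder travelling abroad) = 0.01·0.67 + 0.24·0.33 = 0.006700 + 0.079200 = 0.085900
The genuine card theft-present share is 0.24·0.33 = 0.079200.
So P(genuine card theft | fraud alert, ¬cardholder travelling abroad) = 0.079200/0.085900 ≈ 0.9220.

P(genuine card theft | fraud alert, ¬cardholder travelling abroad) ≈ 0.9220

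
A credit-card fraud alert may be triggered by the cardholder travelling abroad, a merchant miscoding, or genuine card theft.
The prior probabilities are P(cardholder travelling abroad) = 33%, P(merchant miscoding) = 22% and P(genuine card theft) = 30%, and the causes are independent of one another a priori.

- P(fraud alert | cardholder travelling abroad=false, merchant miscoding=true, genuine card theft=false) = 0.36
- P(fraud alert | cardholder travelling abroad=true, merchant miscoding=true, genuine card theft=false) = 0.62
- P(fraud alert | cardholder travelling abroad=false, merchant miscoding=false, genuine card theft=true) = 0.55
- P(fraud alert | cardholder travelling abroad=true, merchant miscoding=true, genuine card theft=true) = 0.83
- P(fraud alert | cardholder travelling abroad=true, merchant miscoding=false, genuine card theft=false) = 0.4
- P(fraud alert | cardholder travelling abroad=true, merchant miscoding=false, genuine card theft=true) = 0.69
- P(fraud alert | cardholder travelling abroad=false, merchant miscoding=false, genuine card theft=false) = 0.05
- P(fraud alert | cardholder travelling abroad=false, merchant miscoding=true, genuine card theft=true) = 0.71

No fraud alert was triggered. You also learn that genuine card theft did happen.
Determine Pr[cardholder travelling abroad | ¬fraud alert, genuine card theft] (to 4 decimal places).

Pr[cardholder travelling abroad | ¬fraud alert, genuine card theft] ≈ 0.2490

P(¬fraud alert | genuine card theft) = 0.45*0.67*0.78 + 0.29*0.67*0.22 + 0.31*0.33*0.78 + 0.17*0.33*0.22 = 0.235170 + 0.042746 + 0.079794 + 0.012342 = 0.370052
Restricting to configurations with cardholder travelling abroad present: 0.079794 + 0.012342 = 0.092136.
So P(cardholder travelling abroad | ¬fraud alert, genuine card theft) = 0.092136/0.370052 ≈ 0.2490.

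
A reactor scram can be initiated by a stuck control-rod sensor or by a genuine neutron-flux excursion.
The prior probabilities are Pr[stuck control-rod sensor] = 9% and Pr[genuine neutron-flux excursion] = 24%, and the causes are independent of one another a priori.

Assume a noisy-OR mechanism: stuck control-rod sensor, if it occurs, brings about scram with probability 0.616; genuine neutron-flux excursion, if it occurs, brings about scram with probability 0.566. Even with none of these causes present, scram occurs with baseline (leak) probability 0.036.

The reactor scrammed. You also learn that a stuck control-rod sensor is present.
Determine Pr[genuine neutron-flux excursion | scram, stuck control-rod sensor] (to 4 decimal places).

Pr[genuine neutron-flux excursion | scram, stuck control-rod sensor] ≈ 0.2962

Under noisy-OR, P(scram | causes) = 1 − (1−0.036)·∏(1−qᵢ) over the active causes.
P(scram | stuck control-rod sensor) = 0.629824*0.76 + 0.839344*0.24 = 0.478666 + 0.201443 = 0.680109
Restricting to configurations with genuine neutron-flux excursion present: 0.839344*0.24 = 0.201443.
Hence the posterior is 0.201443/0.680109 ≈ 0.2962.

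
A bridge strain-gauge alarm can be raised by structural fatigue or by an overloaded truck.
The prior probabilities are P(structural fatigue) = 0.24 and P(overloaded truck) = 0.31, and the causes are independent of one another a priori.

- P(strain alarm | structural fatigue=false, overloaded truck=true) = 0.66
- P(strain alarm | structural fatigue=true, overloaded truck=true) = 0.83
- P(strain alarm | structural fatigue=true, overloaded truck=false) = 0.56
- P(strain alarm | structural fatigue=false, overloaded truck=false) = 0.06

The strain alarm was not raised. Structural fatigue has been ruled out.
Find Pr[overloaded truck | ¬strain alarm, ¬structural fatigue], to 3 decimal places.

P(¬strain alarm | ¬structural fatigue) = 0.94·0.69 + 0.34·0.31 = 0.648600 + 0.105400 = 0.754000
Restricting to configurations with overloaded truck present: 0.34·0.31 = 0.105400.
P(overloaded truck | ¬strain alarm, ¬structural fatigue) = 0.105400 / 0.754000 ≈ 0.140

Pr[overloaded truck | ¬strain alarm, ¬structural fatigue] ≈ 0.140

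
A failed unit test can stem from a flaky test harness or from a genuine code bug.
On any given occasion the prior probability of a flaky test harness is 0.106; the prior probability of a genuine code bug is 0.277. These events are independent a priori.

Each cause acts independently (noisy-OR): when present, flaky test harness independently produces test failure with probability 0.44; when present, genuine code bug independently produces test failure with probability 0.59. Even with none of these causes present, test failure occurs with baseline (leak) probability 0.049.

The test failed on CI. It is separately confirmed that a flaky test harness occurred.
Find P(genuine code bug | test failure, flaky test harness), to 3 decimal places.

Under noisy-OR, P(test failure | causes) = 1 − (1−0.049)·∏(1−qᵢ) over the active causes.
P(test failure | flaky test harness) = 0.46744×0.723 + 0.78165×0.277 = 0.337959 + 0.216517 = 0.554476
Of this, 0.216517 comes from 0.78165×0.277 (the genuine code bug=true cases).
Hence the posterior is 0.216517/0.554476 ≈ 0.390.

P(genuine code bug | test failure, flaky test harness) ≈ 0.390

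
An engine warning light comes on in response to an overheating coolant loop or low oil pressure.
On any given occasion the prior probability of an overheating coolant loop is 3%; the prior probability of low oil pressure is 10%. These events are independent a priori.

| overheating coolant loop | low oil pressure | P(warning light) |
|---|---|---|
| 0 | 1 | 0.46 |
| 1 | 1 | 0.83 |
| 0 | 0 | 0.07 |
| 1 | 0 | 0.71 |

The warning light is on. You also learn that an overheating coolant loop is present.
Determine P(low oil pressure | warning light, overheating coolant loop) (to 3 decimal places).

P(warning light | overheating coolant loop) = 0.71·0.9 + 0.83·0.1 = 0.639000 + 0.083000 = 0.722000
Of this, 0.083000 comes from 0.83·0.1 (the low oil pressure=true cases).
Hence the posterior is 0.083000/0.722000 ≈ 0.115.

P(low oil pressure | warning light, overheating coolant loop) ≈ 0.115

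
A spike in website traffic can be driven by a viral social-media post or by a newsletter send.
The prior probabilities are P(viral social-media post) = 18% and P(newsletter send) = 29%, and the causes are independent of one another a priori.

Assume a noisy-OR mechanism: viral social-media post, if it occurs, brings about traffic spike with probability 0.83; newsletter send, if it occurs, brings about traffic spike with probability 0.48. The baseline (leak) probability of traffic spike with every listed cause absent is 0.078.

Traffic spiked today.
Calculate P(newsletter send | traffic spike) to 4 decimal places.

Under noisy-OR, P(traffic spike | causes) = 1 − (1−0.078)·∏(1−qᵢ) over the active causes.
P(traffic spike) = 0.078×0.82×0.71 + 0.52056×0.82×0.29 + 0.84326×0.18×0.71 + 0.918495×0.18×0.29 = 0.045412 + 0.123789 + 0.107769 + 0.047945 = 0.324915
The newsletter send-present share is 0.123789 + 0.047945 = 0.171734.
P(newsletter send | traffic spike) = 0.171734 / 0.324915 ≈ 0.5286

P(newsletter send | traffic spike) ≈ 0.5286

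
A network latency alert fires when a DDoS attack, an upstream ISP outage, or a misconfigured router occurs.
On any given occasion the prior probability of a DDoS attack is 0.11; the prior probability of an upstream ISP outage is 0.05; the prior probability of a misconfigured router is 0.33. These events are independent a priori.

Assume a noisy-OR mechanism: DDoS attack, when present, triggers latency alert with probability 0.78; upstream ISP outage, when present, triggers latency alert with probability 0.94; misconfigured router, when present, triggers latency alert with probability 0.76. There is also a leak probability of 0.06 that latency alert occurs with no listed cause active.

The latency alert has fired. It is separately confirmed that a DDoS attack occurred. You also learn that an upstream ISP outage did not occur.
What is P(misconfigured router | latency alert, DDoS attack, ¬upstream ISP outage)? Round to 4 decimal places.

P(misconfigured router | latency alert, DDoS attack, ¬upstream ISP outage) ≈ 0.3711

Under noisy-OR, P(latency alert | causes) = 1 − (1−0.06)·∏(1−qᵢ) over the active causes.
Weight on misconfigured router=true, given the evidence: 0.950368×0.33 = 0.313621
Normalizer over all consistent configurations: 0.7932×0.67 + 0.950368×0.33 = 0.845065
P(misconfigured router | latency alert, DDoS attack, ¬upstream ISP outage) = 0.313621/0.845065 ≈ 0.3711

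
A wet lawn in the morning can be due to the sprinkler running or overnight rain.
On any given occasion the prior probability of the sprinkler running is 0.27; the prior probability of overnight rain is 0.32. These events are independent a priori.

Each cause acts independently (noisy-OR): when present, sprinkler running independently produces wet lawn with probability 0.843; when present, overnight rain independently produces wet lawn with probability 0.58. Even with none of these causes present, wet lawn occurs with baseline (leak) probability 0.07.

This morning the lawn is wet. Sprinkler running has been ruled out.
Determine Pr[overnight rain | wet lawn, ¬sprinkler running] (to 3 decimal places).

Under noisy-OR, P(wet lawn | causes) = 1 − (1−0.07)·∏(1−qᵢ) over the active causes.
P(wet lawn | ¬sprinkler running) = 0.07×0.68 + 0.6094×0.32 = 0.047600 + 0.195008 = 0.242608
Of this, 0.195008 comes from 0.6094×0.32 (the overnight rain=true cases).
Hence the posterior is 0.195008/0.242608 ≈ 0.804.

Pr[overnight rain | wet lawn, ¬sprinkler running] ≈ 0.804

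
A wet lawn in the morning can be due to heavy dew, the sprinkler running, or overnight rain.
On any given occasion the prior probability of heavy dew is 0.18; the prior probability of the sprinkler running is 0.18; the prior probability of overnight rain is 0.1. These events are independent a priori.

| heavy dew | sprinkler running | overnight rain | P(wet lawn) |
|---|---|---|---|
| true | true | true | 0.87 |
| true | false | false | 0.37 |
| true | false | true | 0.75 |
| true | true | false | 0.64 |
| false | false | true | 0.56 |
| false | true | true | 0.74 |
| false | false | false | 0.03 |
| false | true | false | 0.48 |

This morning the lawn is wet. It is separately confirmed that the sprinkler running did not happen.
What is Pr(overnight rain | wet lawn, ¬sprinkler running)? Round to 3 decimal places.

Weight on overnight rain=true, given the evidence: 0.045920 + 0.013500 = 0.059420
Denominator P(wet lawn | ¬sprinkler running): 0.03*0.82*0.9 + 0.56*0.82*0.1 + 0.37*0.18*0.9 + 0.75*0.18*0.1 = 0.141500
P(overnight rain | wet lawn, ¬sprinkler running) = 0.059420/0.141500 ≈ 0.420

Pr(overnight rain | wet lawn, ¬sprinkler running) ≈ 0.420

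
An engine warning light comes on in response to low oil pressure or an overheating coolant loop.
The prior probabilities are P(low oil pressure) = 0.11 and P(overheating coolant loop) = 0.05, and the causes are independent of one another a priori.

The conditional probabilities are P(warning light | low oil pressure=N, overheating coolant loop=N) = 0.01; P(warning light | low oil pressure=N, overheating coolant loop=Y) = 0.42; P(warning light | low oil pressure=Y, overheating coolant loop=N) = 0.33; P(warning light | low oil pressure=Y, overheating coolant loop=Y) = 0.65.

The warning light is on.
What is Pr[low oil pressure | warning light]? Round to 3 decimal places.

Pr[low oil pressure | warning light] ≈ 0.584

Sum P(warning light|·) weighted by the priors over the 4 (low oil pressure, overheating coolant loop) configurations:
  P(warning light) = 0.01*0.89*0.95 + 0.42*0.89*0.05 + 0.33*0.11*0.95 + 0.65*0.11*0.05
        = 0.008455 + 0.018690 + 0.034485 + 0.003575 = 0.065205
Keeping only the low oil pressure-present terms gives 0.038060, so
  P(low oil pressure | warning light) = 0.038060 / 0.065205 ≈ 0.584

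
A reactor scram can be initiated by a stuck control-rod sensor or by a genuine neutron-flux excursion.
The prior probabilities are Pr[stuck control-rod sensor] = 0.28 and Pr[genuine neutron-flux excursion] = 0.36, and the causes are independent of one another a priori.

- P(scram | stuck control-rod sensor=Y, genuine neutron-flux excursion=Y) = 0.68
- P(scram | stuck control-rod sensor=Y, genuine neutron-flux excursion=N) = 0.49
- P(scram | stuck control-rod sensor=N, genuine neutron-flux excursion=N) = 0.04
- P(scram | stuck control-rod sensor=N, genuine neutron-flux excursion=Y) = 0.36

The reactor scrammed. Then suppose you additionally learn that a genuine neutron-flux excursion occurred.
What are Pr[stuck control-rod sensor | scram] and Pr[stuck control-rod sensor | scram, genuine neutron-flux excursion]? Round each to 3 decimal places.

P(scram) = 0.04·0.72·0.64 + 0.36·0.72·0.36 + 0.49·0.28·0.64 + 0.68·0.28·0.36 = 0.018432 + 0.093312 + 0.087808 + 0.068544 = 0.268096
Restricting to configurations with stuck control-rod sensor present: 0.087808 + 0.068544 = 0.156352.
Hence the posterior is 0.156352/0.268096 ≈ 0.583.

Now condition on the additional information:
Sum P(scram|·) weighted by the priors over both values of stuck control-rod sensor:
  P(scram | genuine neutron-flux excursion) = 0.36·0.72 + 0.68·0.28
        = 0.259200 + 0.190400 = 0.449600
Keeping only the stuck control-rod sensor-present terms gives 0.190400, so
  P(stuck control-rod sensor | scram, genuine neutron-flux excursion) = 0.190400 / 0.449600 ≈ 0.423

Pr[stuck control-rod sensor | scram] ≈ 0.583; Pr[stuck control-rod sensor | scram, genuine neutron-flux excursion] ≈ 0.423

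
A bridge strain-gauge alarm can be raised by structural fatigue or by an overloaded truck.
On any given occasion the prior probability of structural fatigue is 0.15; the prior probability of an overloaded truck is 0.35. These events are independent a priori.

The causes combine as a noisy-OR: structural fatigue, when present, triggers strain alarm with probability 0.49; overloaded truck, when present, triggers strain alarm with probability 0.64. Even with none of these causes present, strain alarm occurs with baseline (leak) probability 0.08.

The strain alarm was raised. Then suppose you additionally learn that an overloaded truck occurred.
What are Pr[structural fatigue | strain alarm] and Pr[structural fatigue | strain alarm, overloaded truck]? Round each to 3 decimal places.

Pr[structural fatigue | strain alarm] ≈ 0.282; Pr[structural fatigue | strain alarm, overloaded truck] ≈ 0.180

Under noisy-OR, P(strain alarm | causes) = 1 − (1−0.08)·∏(1−qᵢ) over the active causes.
P(strain alarm) = 0.08·0.85·0.65 + 0.6688·0.85·0.35 + 0.5308·0.15·0.65 + 0.831088·0.15·0.35 = 0.044200 + 0.198968 + 0.051753 + 0.043632 = 0.338553
Of this, 0.095385 comes from 0.051753 + 0.043632 (the structural fatigue=true cases).
Hence the posterior is 0.095385/0.338553 ≈ 0.282.

Now condition on the additional information:
P(strain alarm | overloaded truck) = 0.6688*0.85 + 0.831088*0.15 = 0.568480 + 0.124663 = 0.693143
The structural fatigue-present share is 0.831088*0.15 = 0.124663.
So P(structural fatigue | strain alarm, overloaded truck) = 0.124663/0.693143 ≈ 0.180.
Conditioning on overloaded truck lowers the posterior on structural fatigue: the classic explaining-away effect in a common-effect structure.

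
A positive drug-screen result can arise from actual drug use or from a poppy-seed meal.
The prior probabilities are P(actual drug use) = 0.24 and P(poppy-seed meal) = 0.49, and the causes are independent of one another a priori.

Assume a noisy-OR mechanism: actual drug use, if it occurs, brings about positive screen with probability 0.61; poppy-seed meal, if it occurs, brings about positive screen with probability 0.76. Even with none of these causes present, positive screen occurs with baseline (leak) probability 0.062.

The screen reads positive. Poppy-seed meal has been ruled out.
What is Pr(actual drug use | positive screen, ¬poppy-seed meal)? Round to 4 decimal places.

Pr(actual drug use | positive screen, ¬poppy-seed meal) ≈ 0.7636

Under noisy-OR, P(positive screen | causes) = 1 − (1−0.062)·∏(1−qᵢ) over the active causes.
For the numerator, keep only actual drug use=true terms: 0.63418·0.24 = 0.152203
Denominator P(positive screen | ¬poppy-seed meal): 0.062·0.76 + 0.63418·0.24 = 0.199323
P(actual drug use | positive screen, ¬poppy-seed meal) = 0.152203/0.199323 ≈ 0.7636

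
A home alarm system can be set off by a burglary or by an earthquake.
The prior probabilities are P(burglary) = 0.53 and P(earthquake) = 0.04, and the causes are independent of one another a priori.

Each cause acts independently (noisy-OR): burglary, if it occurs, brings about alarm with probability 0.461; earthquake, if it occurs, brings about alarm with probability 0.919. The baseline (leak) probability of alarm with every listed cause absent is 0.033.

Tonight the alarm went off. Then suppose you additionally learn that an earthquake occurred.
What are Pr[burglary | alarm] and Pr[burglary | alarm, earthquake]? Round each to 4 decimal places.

Pr[burglary | alarm] ≈ 0.8912; Pr[burglary | alarm, earthquake] ≈ 0.5396

Under noisy-OR, P(alarm | causes) = 1 − (1−0.033)·∏(1−qᵢ) over the active causes.
P(alarm) = 0.033·0.47·0.96 + 0.921673·0.47·0.04 + 0.478787·0.53·0.96 + 0.957782·0.53·0.04 = 0.014890 + 0.017327 + 0.243607 + 0.020305 = 0.296129
Of this, 0.263912 comes from 0.243607 + 0.020305 (the burglary=true cases).
Hence the posterior is 0.263912/0.296129 ≈ 0.8912.

Now condition on the additional information:
Numerator (weight on configurations with burglary): 0.957782×0.53 = 0.507624
Denominator P(alarm | earthquake): 0.921673×0.47 + 0.957782×0.53 = 0.940810
Posterior = 0.507624 / 0.940810 ≈ 0.5396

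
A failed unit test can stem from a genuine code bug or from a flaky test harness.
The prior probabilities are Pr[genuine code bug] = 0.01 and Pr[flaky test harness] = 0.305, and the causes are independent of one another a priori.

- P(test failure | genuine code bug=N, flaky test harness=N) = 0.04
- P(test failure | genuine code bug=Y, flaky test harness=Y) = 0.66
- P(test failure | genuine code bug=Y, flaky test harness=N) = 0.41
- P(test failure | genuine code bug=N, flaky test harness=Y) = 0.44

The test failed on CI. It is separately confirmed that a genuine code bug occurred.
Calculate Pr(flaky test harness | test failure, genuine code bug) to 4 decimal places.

For the numerator, keep only flaky test harness=true terms: 0.66×0.305 = 0.201300
The normalizing constant is 0.41×0.695 + 0.66×0.305 = 0.486250
P(flaky test harness | test failure, genuine code bug) = 0.201300/0.486250 ≈ 0.4140

Pr(flaky test harness | test failure, genuine code bug) ≈ 0.4140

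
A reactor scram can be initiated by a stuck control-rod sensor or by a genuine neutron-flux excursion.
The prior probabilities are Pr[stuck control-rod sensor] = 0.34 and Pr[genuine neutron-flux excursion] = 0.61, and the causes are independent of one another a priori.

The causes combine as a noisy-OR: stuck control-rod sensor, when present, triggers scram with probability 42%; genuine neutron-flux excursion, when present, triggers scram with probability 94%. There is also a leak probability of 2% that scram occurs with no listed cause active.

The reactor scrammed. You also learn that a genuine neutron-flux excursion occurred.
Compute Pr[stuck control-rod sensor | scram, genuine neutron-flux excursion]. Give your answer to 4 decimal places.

Pr[stuck control-rod sensor | scram, genuine neutron-flux excursion] ≈ 0.3458

Under noisy-OR, P(scram | causes) = 1 − (1−0.02)·∏(1−qᵢ) over the active causes.
P(scram | genuine neutron-flux excursion) = 0.9412*0.66 + 0.965896*0.34 = 0.621192 + 0.328405 = 0.949597
Restricting to configurations with stuck control-rod sensor present: 0.965896*0.34 = 0.328405.
So P(stuck control-rod sensor | scram, genuine neutron-flux excursion) = 0.328405/0.949597 ≈ 0.3458.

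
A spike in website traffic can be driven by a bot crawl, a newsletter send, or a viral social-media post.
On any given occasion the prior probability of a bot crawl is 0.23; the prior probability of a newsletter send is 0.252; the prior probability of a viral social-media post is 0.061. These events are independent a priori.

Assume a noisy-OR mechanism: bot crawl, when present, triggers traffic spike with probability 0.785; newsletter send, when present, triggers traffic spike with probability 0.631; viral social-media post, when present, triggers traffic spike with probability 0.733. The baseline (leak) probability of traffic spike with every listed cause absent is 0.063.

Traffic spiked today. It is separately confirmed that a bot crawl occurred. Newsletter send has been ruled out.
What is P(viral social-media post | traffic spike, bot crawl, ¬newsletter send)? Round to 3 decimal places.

P(viral social-media post | traffic spike, bot crawl, ¬newsletter send) ≈ 0.071

Under noisy-OR, P(traffic spike | causes) = 1 − (1−0.063)·∏(1−qᵢ) over the active causes.
Sum P(traffic spike|·) weighted by the priors over both values of viral social-media post:
  P(traffic spike | bot crawl, ¬newsletter send) = 0.798545*0.939 + 0.946212*0.061
        = 0.749834 + 0.057719 = 0.807553
Configurations with viral social-media post contribute 0.057719, so
  P(viral social-media post | traffic spike, bot crawl, ¬newsletter send) = 0.057719 / 0.807553 ≈ 0.071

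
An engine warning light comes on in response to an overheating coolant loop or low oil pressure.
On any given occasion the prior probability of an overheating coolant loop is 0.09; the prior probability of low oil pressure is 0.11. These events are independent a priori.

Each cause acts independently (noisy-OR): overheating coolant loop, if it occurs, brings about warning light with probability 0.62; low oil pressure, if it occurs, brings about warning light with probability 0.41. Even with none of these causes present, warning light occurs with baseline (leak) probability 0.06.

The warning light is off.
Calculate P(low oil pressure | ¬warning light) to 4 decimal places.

Under noisy-OR, P(warning light | causes) = 1 − (1−0.06)·∏(1−qᵢ) over the active causes.
Enumerate the 4 (overheating coolant loop, low oil pressure) configurations and weight by the priors:
  P(¬warning light) = 0.94×0.91×0.89 + 0.5546×0.91×0.11 + 0.3572×0.09×0.89 + 0.210748×0.09×0.11
        = 0.761306 + 0.055515 + 0.028612 + 0.002086 = 0.847519
Configurations with low oil pressure contribute 0.057601, so
  P(low oil pressure | ¬warning light) = 0.057601 / 0.847519 ≈ 0.0680

P(low oil pressure | ¬warning light) ≈ 0.0680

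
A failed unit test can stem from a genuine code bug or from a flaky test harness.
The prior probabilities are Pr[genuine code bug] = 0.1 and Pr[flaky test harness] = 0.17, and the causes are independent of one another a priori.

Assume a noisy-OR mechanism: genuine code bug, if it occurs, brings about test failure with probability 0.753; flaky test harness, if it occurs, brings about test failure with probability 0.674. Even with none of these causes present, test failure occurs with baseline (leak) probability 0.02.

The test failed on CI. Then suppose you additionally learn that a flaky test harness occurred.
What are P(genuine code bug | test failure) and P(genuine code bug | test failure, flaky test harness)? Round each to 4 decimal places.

Under noisy-OR, P(test failure | causes) = 1 − (1−0.02)·∏(1−qᵢ) over the active causes.
By total probability over the 4 (genuine code bug, flaky test harness) configurations:
  P(test failure) = 0.02*0.9*0.83 + 0.68052*0.9*0.17 + 0.75794*0.1*0.83 + 0.921088*0.1*0.17
        = 0.014940 + 0.104120 + 0.062909 + 0.015658 = 0.197627
Keeping only the genuine code bug-present terms gives 0.078567, so
  P(genuine code bug | test failure) = 0.078567 / 0.197627 ≈ 0.3976

Now also conditioning on flaky test harness=true:
Weight on genuine code bug=true, given the evidence: 0.921088×0.1 = 0.092109
Denominator P(test failure | flaky test harness): 0.68052×0.9 + 0.921088×0.1 = 0.704577
Posterior = 0.092109 / 0.704577 ≈ 0.1307

P(genuine code bug | test failure) ≈ 0.3976; P(genuine code bug | test failure, flaky test harness) ≈ 0.1307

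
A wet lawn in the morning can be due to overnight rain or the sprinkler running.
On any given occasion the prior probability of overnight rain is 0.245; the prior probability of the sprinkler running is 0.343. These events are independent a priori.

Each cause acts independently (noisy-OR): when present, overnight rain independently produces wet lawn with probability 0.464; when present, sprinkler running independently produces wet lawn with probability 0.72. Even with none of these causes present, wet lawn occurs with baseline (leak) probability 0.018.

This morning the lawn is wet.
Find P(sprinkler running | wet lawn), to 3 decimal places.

P(sprinkler running | wet lawn) ≈ 0.753

Under noisy-OR, P(wet lawn | causes) = 1 − (1−0.018)·∏(1−qᵢ) over the active causes.
Weight on sprinkler running=true, given the evidence: 0.187760 + 0.071650 = 0.259410
Denominator P(wet lawn): 0.018·0.755·0.657 + 0.72504·0.755·0.343 + 0.473648·0.245·0.657 + 0.852621·0.245·0.343 = 0.344580
Posterior = 0.259410 / 0.344580 ≈ 0.753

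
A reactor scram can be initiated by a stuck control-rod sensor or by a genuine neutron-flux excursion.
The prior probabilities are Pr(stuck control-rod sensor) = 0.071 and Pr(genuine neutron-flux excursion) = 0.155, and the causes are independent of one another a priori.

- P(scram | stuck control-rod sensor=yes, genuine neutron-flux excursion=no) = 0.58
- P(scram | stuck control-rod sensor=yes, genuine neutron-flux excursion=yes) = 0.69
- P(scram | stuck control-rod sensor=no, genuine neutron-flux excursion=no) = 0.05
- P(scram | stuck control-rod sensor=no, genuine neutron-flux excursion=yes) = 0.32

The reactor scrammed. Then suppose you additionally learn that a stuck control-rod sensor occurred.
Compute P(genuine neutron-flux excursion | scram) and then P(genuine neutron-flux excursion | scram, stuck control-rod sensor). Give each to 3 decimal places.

Sum P(scram|·) weighted by the priors over the 4 (stuck control-rod sensor, genuine neutron-flux excursion) configurations:
  P(scram) = 0.05·0.929·0.845 + 0.32·0.929·0.155 + 0.58·0.071·0.845 + 0.69·0.071·0.155
        = 0.039250 + 0.046078 + 0.034797 + 0.007593 = 0.127718
Configurations with genuine neutron-flux excursion contribute 0.053671, so
  P(genuine neutron-flux excursion | scram) = 0.053671 / 0.127718 ≈ 0.420

Now condition on the additional information:
P(scram | stuck control-rod sensor) = 0.58*0.845 + 0.69*0.155 = 0.490100 + 0.106950 = 0.597050
Restricting to configurations with genuine neutron-flux excursion present: 0.69*0.155 = 0.106950.
So P(genuine neutron-flux excursion | scram, stuck control-rod sensor) = 0.106950/0.597050 ≈ 0.179.

P(genuine neutron-flux excursion | scram) ≈ 0.420; P(genuine neutron-flux excursion | scram, stuck control-rod sensor) ≈ 0.179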